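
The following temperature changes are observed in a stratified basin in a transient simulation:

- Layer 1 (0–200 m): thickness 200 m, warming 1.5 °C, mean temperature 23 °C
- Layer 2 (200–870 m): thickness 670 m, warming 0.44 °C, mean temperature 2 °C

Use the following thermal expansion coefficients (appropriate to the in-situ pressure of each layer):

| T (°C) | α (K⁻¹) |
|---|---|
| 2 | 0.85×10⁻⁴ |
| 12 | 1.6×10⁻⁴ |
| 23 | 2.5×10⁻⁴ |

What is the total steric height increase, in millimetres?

Layer 1 at 23 °C → α = 2.5×10⁻⁴ K⁻¹
Layer 2 at 2 °C → α = 0.85×10⁻⁴ K⁻¹
2.5×10⁻⁴ × 200 × 1.5 = 0.07500 m
Layer 2: 670 × 0.85×10⁻⁴ × 0.44 = 0.025058 m
Δh = 0.07500 + 0.025058 = 0.100058 m

100 mm of thermosteric rise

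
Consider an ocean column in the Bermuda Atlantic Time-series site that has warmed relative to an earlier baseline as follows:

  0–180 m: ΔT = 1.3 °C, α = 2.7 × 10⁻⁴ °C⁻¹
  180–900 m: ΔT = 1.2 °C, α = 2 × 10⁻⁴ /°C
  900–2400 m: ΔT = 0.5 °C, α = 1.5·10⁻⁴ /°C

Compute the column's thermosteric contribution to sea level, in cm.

Layer 1: 2.7×10⁻⁴ × 180 × 1.3 = 0.06318 m
Layer 2: 2×10⁻⁴ × 1.2 × 720 = 0.17280 m
Layer 3: 0.5 × 1.5×10⁻⁴ × 1500 = 0.11250 m
Δh = 0.06318 + 0.17280 + 0.11250 = 0.34848 m ≈ 35 cm

35 cm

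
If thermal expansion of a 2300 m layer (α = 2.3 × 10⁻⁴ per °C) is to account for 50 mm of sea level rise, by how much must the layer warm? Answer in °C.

ΔT = Δh/(αH) = 0.05 / (2.3×10⁻⁴ × 2300) ≈ 0.09452 °C

about 0.0945 °C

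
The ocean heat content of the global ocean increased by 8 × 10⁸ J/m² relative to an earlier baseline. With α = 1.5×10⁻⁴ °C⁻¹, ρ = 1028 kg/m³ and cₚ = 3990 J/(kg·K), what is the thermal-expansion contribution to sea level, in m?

Δh = αQ/(ρcₚ) = 1.5×10⁻⁴ × 8×10⁸ / (1028 × 3990) ≈ 0.029256 m

Δh ≈ 0.029 m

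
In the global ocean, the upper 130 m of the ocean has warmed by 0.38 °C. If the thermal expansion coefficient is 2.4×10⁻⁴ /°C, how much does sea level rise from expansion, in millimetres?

Δh = αΔT·H = 2.4×10⁻⁴ × 0.38 × 130 = 0.011856 m

11.9 mm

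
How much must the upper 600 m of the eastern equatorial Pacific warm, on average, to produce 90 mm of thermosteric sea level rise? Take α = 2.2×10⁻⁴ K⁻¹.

ΔT = Δh/(αH) = 0.09 / (2.2×10⁻⁴ × 600) ≈ 0.6818 °C

0.682 °C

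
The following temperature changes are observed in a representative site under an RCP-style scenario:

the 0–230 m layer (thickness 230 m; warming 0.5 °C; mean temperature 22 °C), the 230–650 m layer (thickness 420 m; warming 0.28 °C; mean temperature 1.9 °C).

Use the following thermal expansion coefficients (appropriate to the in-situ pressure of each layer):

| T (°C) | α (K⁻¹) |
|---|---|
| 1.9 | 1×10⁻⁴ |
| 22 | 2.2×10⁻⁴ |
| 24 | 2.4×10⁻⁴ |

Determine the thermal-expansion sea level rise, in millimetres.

about 37 mm

Layer 1 at 22 °C → α = 2.2×10⁻⁴ K⁻¹
Layer 2 at 1.9 °C → α = 1×10⁻⁴ K⁻¹
230 × 0.5 × 2.2×10⁻⁴ = 0.02530 m
0.28 × 1×10⁻⁴ × 420 = 0.01176 m
Δh = 0.02530 + 0.01176 = 0.03706 m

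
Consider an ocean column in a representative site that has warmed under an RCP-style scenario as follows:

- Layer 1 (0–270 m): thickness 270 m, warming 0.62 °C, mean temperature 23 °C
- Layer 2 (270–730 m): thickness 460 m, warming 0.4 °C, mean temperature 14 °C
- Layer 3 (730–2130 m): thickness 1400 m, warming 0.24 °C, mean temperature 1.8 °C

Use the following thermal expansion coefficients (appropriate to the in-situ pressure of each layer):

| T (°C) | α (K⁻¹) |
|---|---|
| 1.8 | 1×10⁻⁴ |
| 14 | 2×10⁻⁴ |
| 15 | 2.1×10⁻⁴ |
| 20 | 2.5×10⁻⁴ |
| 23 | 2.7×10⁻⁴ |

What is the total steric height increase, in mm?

Δh = 120 mm

Layer 1 at 23 °C → α = 2.7×10⁻⁴ K⁻¹
Layer 2 at 14 °C → α = 2×10⁻⁴ K⁻¹
Layer 3 at 1.8 °C → α = 1×10⁻⁴ K⁻¹
2.7×10⁻⁴ × 0.62 × 270 = 0.045198 m
460 × 0.4 × 2×10⁻⁴ = 0.03680 m
730–2130 m: 1×10⁻⁴ × 0.24 × 1400 = 0.03360 m
Δh = 0.045198 + 0.03680 + 0.03360 = 0.115598 m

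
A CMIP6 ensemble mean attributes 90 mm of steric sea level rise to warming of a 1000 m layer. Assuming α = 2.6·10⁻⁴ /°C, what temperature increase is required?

about 0.35 K

ΔT = Δh/(αH) = 0.09 / (2.6×10⁻⁴ × 1000) ≈ 0.3462 K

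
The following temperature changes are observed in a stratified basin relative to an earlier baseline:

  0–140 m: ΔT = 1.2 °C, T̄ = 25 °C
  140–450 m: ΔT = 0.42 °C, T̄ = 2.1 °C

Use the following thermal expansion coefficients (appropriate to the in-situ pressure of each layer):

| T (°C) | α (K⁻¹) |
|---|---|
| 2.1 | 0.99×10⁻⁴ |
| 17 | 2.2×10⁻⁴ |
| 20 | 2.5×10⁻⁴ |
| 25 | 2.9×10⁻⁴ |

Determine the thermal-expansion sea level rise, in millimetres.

Δh ≈ 62 mm

Layer 1 at 25 °C → α = 2.9×10⁻⁴ K⁻¹
Layer 2 at 2.1 °C → α = 0.99×10⁻⁴ K⁻¹
Layer 1: 1.2 × 2.9×10⁻⁴ × 140 = 0.04872 m
140–450 m: 0.42 × 0.99×10⁻⁴ × 310 = 0.0128898 m
Δh = 0.04872 + 0.0128898 = 0.0616098 m ≈ 62 mm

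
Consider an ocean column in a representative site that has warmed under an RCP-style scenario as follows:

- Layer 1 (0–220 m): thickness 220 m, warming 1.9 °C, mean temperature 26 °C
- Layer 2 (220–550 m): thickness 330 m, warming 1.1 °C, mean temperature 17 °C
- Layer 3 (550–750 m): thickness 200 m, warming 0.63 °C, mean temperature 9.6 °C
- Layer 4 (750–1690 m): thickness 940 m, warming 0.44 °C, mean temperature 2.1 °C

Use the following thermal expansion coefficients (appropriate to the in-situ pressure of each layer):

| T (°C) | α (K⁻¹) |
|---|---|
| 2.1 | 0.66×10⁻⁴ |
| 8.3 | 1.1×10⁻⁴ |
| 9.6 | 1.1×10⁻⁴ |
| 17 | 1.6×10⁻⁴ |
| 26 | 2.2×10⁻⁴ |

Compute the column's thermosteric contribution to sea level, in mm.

Layer 1 at 26 °C → α = 2.2×10⁻⁴ K⁻¹
Layer 2 at 17 °C → α = 1.6×10⁻⁴ K⁻¹
Layer 3 at 9.6 °C → α = 1.1×10⁻⁴ K⁻¹
Layer 4 at 2.1 °C → α = 0.66×10⁻⁴ K⁻¹
0–220 m: 220 × 1.9 × 2.2×10⁻⁴ = 0.09196 m
330 × 1.1 × 1.6×10⁻⁴ = 0.05808 m
200 × 0.63 × 1.1×10⁻⁴ = 0.01386 m
750–1690 m: 0.66×10⁻⁴ × 940 × 0.44 = 0.0272976 m
Δh = 0.09196 + 0.05808 + 0.01386 + 0.0272976 = 0.1911976 m

Δh ≈ 190 mm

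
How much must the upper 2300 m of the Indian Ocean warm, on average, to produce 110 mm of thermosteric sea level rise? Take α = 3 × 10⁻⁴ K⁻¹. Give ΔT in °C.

about 0.159 °C

ΔT = Δh/(αH) = 0.11 / (3×10⁻⁴ × 2300) ≈ 0.1594 °C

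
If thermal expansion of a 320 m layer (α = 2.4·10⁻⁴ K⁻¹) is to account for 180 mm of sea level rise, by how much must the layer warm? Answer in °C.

2.34 °C

ΔT = Δh/(αH) = 0.18 / (2.4×10⁻⁴ × 320) ≈ 2.344 °C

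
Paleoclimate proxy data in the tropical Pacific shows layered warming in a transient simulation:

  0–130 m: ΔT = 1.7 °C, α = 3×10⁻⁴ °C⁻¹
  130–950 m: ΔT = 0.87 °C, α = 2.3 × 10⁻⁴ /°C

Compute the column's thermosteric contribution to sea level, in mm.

about 230 mm

0–130 m: 1.7 × 130 × 3×10⁻⁴ = 0.06630 m
0.87 × 2.3×10⁻⁴ × 820 = 0.164082 m
Δh = 0.06630 + 0.164082 = 0.230382 m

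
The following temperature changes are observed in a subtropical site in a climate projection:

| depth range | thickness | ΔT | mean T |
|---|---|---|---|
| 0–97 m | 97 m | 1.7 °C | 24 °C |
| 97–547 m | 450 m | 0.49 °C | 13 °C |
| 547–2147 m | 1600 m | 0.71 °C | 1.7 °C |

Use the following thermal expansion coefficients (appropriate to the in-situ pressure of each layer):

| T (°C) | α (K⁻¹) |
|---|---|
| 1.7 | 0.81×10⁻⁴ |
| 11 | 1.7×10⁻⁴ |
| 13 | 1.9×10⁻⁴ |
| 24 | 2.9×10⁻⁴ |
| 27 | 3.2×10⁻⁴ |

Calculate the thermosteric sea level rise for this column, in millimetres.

about 182 mm

Layer 1 at 24 °C → α = 2.9×10⁻⁴ K⁻¹
Layer 2 at 13 °C → α = 1.9×10⁻⁴ K⁻¹
Layer 3 at 1.7 °C → α = 0.81×10⁻⁴ K⁻¹
0–97 m: 1.7 × 2.9×10⁻⁴ × 97 = 0.047821 m
Layer 2: 1.9×10⁻⁴ × 450 × 0.49 = 0.041895 m
0.71 × 1600 × 0.81×10⁻⁴ = 0.092016 m
Δh = 0.047821 + 0.041895 + 0.092016 = 0.181732 m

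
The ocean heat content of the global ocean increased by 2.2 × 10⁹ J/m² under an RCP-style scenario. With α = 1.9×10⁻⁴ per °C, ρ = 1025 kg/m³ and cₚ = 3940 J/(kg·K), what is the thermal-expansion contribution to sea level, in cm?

Δh = αQ/(ρcₚ) = 1.9×10⁻⁴ × 2.2×10⁹ / (1025 × 3940) ≈ 0.10350 m

10.4 cm of thermosteric rise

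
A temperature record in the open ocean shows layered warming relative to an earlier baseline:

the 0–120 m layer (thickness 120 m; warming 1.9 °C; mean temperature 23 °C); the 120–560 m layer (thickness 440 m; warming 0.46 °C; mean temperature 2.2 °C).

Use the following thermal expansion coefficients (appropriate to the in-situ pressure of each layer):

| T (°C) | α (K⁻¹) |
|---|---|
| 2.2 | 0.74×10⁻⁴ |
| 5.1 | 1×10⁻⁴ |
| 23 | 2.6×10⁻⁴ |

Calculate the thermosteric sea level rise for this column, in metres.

Δh = 0.0743 m

Layer 1 at 23 °C → α = 2.6×10⁻⁴ K⁻¹
Layer 2 at 2.2 °C → α = 0.74×10⁻⁴ K⁻¹
0–120 m: 2.6×10⁻⁴ × 120 × 1.9 = 0.05928 m
Layer 2: 0.74×10⁻⁴ × 440 × 0.46 = 0.0149776 m
Δh = 0.05928 + 0.0149776 = 0.0742576 m ≈ 0.0743 m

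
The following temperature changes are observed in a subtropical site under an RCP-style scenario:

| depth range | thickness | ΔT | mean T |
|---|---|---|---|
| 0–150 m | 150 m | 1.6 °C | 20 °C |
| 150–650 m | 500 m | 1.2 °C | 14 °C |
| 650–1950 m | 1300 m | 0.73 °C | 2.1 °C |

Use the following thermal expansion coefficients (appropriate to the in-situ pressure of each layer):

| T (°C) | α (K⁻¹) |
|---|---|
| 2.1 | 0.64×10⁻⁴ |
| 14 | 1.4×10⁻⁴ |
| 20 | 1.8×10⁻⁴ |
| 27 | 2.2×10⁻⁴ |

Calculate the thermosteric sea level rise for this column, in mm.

Δh = 188 mm

Layer 1 at 20 °C → α = 1.8×10⁻⁴ K⁻¹
Layer 2 at 14 °C → α = 1.4×10⁻⁴ K⁻¹
Layer 3 at 2.1 °C → α = 0.64×10⁻⁴ K⁻¹
1.8×10⁻⁴ × 1.6 × 150 = 0.04320 m
150–650 m: 1.2 × 500 × 1.4×10⁻⁴ = 0.08400 m
0.73 × 0.64×10⁻⁴ × 1300 = 0.060736 m
Δh = 0.04320 + 0.08400 + 0.060736 = 0.187936 m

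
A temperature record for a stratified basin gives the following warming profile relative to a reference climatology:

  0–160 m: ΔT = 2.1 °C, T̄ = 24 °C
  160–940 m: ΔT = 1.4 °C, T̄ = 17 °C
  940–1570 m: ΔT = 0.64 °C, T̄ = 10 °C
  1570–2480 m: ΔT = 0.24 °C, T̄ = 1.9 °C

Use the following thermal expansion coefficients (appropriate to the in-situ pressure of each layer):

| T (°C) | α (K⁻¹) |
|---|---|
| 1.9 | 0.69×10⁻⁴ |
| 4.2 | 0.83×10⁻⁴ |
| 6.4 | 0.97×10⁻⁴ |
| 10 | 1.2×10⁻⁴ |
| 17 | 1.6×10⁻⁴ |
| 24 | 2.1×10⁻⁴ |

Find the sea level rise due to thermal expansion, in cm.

Layer 1 at 24 °C → α = 2.1×10⁻⁴ K⁻¹
Layer 2 at 17 °C → α = 1.6×10⁻⁴ K⁻¹
Layer 3 at 10 °C → α = 1.2×10⁻⁴ K⁻¹
Layer 4 at 1.9 °C → α = 0.69×10⁻⁴ K⁻¹
Layer 1: 2.1×10⁻⁴ × 160 × 2.1 = 0.07056 m
1.6×10⁻⁴ × 780 × 1.4 = 0.17472 m
Layer 3: 630 × 1.2×10⁻⁴ × 0.64 = 0.048384 m
Layer 4: 0.69×10⁻⁴ × 0.24 × 910 = 0.0150696 m
Δh = 0.07056 + 0.17472 + 0.048384 + 0.0150696 = 0.3087336 m

Δh ≈ 30.9 cm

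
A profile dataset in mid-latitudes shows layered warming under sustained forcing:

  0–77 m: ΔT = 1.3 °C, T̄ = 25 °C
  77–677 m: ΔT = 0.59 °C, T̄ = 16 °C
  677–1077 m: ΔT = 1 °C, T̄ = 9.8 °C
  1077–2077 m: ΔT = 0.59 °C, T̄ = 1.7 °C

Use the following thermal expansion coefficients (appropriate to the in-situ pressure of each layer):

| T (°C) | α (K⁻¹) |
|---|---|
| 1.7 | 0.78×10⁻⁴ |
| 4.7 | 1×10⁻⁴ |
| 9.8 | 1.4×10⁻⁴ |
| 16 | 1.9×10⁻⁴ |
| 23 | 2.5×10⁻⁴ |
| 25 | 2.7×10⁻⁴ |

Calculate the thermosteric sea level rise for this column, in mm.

about 196 mm

Layer 1 at 25 °C → α = 2.7×10⁻⁴ K⁻¹
Layer 2 at 16 °C → α = 1.9×10⁻⁴ K⁻¹
Layer 3 at 9.8 °C → α = 1.4×10⁻⁴ K⁻¹
Layer 4 at 1.7 °C → α = 0.78×10⁻⁴ K⁻¹
Layer 1: 1.3 × 2.7×10⁻⁴ × 77 = 0.027027 m
Layer 2: 0.59 × 1.9×10⁻⁴ × 600 = 0.06726 m
677–1077 m: 1.4×10⁻⁴ × 1 × 400 = 0.05600 m
Layer 4: 0.59 × 0.78×10⁻⁴ × 1000 = 0.04602 m
Δh = 0.027027 + 0.06726 + 0.05600 + 0.04602 = 0.196307 m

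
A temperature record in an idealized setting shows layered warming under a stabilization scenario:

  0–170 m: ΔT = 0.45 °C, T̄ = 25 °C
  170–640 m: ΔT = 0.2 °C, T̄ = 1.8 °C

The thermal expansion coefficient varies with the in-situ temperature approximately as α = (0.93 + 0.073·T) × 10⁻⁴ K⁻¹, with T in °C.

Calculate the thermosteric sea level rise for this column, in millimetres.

Δh = 31.1 mm

Layer 1: α = (0.93 + 0.073×25)×10⁻⁴ = 2.755×10⁻⁴ K⁻¹
Layer 2: α = (0.93 + 0.073×1.8)×10⁻⁴ = 1.0614×10⁻⁴ K⁻¹
0.45 × 2.755×10⁻⁴ × 170 = 0.02107575 m
0.2 × 470 × 1.0614×10⁻⁴ = 0.00997716 m
Δh = 0.02107575 + 0.00997716 = 0.03105291 m ≈ 31.1 mm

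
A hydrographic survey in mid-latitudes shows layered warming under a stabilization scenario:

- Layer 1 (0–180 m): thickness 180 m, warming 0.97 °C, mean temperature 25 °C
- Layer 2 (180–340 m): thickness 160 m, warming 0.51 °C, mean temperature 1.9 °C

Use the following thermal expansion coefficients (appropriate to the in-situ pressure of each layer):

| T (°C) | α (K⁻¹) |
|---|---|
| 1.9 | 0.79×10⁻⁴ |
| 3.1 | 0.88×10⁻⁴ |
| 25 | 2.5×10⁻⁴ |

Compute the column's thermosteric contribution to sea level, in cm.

Layer 1 at 25 °C → α = 2.5×10⁻⁴ K⁻¹
Layer 2 at 1.9 °C → α = 0.79×10⁻⁴ K⁻¹
0–180 m: 0.97 × 2.5×10⁻⁴ × 180 = 0.04365 m
180–340 m: 0.79×10⁻⁴ × 160 × 0.51 = 0.0064464 m
Δh = 0.04365 + 0.0064464 = 0.0500964 m

5.01 cm of thermosteric rise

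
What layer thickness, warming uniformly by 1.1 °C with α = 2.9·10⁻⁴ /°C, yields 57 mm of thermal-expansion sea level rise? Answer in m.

H = Δh/(αΔT) = 0.057 / (2.9×10⁻⁴ × 1.1) ≈ 178.7 m

about 179 m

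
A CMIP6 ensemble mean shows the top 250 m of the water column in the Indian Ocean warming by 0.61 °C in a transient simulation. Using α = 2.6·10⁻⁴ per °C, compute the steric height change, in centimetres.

Δh = 3.97 cm

Δh = αΔT·H = 2.6×10⁻⁴ × 0.61 × 250 = 0.03965 m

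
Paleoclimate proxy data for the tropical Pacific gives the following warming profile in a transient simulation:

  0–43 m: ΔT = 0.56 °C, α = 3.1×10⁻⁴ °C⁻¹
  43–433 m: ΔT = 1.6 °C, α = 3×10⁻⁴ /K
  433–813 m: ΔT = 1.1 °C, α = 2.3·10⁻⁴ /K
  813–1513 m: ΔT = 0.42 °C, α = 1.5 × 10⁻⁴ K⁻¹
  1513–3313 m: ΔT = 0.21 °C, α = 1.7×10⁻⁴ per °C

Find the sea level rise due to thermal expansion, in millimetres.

Δh = 400 mm

0–43 m: 43 × 0.56 × 3.1×10⁻⁴ = 0.0074648 m
3×10⁻⁴ × 1.6 × 390 = 0.18720 m
Layer 3: 2.3×10⁻⁴ × 380 × 1.1 = 0.09614 m
Layer 4: 1.5×10⁻⁴ × 0.42 × 700 = 0.04410 m
1.7×10⁻⁴ × 0.21 × 1800 = 0.06426 m
Δh = 0.0074648 + 0.18720 + 0.09614 + 0.04410 + 0.06426 = 0.3991648 m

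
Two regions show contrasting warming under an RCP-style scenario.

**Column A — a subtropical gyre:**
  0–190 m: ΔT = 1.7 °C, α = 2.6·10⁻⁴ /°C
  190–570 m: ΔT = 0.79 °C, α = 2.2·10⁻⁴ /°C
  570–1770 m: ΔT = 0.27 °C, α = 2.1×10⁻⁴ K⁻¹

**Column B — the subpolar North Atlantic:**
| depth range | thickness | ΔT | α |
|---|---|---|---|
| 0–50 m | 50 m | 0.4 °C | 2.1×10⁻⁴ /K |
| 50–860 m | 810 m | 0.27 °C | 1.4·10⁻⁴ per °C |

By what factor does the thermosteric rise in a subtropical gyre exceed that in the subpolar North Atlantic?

6.3

A Layer 1: 2.6×10⁻⁴ × 1.7 × 190 = 0.08398 m
A 190–570 m: 2.2×10⁻⁴ × 380 × 0.79 = 0.066044 m
A 2.1×10⁻⁴ × 0.27 × 1200 = 0.06804 m
A total: 0.218064 m
B 0–50 m: 0.4 × 2.1×10⁻⁴ × 50 = 0.00420 m
B 0.27 × 810 × 1.4×10⁻⁴ = 0.030618 m
B total: 0.034818 m
Ratio: 0.218064 / 0.034818 ≈ 6.263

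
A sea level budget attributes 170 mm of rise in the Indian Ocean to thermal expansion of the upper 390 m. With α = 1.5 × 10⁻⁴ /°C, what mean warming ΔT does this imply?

2.91 °C

ΔT = Δh/(αH) = 0.17 / (1.5×10⁻⁴ × 390) ≈ 2.906 °C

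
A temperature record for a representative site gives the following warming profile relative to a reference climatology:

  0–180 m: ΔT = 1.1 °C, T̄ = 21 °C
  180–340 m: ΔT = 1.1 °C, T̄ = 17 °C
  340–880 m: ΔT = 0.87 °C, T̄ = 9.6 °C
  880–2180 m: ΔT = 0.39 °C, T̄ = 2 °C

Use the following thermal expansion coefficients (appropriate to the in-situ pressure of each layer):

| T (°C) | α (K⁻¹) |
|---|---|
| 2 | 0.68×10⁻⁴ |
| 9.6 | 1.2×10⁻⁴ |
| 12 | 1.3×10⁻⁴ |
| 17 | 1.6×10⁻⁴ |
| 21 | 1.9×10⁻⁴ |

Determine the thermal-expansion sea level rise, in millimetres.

Layer 1 at 21 °C → α = 1.9×10⁻⁴ K⁻¹
Layer 2 at 17 °C → α = 1.6×10⁻⁴ K⁻¹
Layer 3 at 9.6 °C → α = 1.2×10⁻⁴ K⁻¹
Layer 4 at 2 °C → α = 0.68×10⁻⁴ K⁻¹
1.9×10⁻⁴ × 180 × 1.1 = 0.03762 m
180–340 m: 1.6×10⁻⁴ × 160 × 1.1 = 0.02816 m
1.2×10⁻⁴ × 540 × 0.87 = 0.056376 m
0.39 × 0.68×10⁻⁴ × 1300 = 0.034476 m
Δh = 0.03762 + 0.02816 + 0.056376 + 0.034476 = 0.156632 m

160 mm of thermosteric rise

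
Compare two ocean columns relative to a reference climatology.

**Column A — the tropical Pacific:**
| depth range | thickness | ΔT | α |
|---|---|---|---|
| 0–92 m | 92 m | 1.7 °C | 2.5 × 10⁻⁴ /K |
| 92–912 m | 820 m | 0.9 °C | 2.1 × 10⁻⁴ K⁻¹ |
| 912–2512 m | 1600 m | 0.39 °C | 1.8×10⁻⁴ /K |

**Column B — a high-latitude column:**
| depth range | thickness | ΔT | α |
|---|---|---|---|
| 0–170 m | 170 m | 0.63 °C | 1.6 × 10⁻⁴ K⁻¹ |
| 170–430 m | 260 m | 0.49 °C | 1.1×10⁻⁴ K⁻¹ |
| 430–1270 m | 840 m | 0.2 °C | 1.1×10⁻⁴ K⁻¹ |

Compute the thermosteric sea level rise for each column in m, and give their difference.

A Layer 1: 1.7 × 2.5×10⁻⁴ × 92 = 0.03910 m
A Layer 2: 2.1×10⁻⁴ × 820 × 0.9 = 0.15498 m
A Layer 3: 0.39 × 1.8×10⁻⁴ × 1600 = 0.11232 m
A total: 0.30640 m
B 0–170 m: 170 × 1.6×10⁻⁴ × 0.63 = 0.017136 m
B 170–430 m: 1.1×10⁻⁴ × 0.49 × 260 = 0.014014 m
B 0.2 × 1.1×10⁻⁴ × 840 = 0.01848 m
B total: 0.04963 m
Difference: 0.30640 − 0.04963 = 0.25677 m

A: 0.306 m; B: 0.0496 m; difference 0.257 m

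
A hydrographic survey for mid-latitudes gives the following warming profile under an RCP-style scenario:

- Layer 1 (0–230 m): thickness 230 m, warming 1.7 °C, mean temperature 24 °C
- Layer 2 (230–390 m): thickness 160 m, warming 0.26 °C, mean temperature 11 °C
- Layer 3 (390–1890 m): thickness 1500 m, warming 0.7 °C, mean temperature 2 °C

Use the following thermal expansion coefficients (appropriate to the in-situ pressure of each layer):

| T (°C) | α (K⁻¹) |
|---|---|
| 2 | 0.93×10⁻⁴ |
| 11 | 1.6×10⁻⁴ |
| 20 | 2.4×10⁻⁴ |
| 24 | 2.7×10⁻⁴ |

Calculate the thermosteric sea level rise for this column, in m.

Δh = 0.210 m

Layer 1 at 24 °C → α = 2.7×10⁻⁴ K⁻¹
Layer 2 at 11 °C → α = 1.6×10⁻⁴ K⁻¹
Layer 3 at 2 °C → α = 0.93×10⁻⁴ K⁻¹
0–230 m: 230 × 1.7 × 2.7×10⁻⁴ = 0.10557 m
230–390 m: 0.26 × 1.6×10⁻⁴ × 160 = 0.006656 m
Layer 3: 0.7 × 0.93×10⁻⁴ × 1500 = 0.09765 m
Δh = 0.10557 + 0.006656 + 0.09765 = 0.209876 m ≈ 0.210 m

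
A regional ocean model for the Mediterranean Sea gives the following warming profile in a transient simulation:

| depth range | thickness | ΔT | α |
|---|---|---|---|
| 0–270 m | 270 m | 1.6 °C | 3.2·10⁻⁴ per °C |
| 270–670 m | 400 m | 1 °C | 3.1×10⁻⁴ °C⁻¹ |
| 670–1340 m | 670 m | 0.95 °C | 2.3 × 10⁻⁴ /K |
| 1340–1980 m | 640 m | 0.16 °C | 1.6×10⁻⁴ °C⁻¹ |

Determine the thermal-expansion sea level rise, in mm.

1.6 × 3.2×10⁻⁴ × 270 = 0.13824 m
1 × 3.1×10⁻⁴ × 400 = 0.12400 m
670–1340 m: 0.95 × 2.3×10⁻⁴ × 670 = 0.146395 m
0.16 × 1.6×10⁻⁴ × 640 = 0.016384 m
Δh = 0.13824 + 0.12400 + 0.146395 + 0.016384 = 0.425019 m

Δh = 425 mm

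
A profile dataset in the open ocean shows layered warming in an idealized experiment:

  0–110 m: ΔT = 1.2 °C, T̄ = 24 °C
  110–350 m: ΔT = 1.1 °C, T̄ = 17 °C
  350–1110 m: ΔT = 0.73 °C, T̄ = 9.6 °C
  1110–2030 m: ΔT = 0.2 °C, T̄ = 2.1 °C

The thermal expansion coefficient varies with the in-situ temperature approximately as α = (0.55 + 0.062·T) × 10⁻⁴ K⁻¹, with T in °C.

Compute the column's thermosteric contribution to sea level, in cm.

Δh = 14.5 cm

Layer 1: α = (0.55 + 0.062×24)×10⁻⁴ = 2.038×10⁻⁴ K⁻¹
Layer 2: α = (0.55 + 0.062×17)×10⁻⁴ = 1.604×10⁻⁴ K⁻¹
Layer 3: α = (0.55 + 0.062×9.6)×10⁻⁴ = 1.1452×10⁻⁴ K⁻¹
Layer 4: α = (0.55 + 0.062×2.1)×10⁻⁴ = 0.6802×10⁻⁴ K⁻¹
Layer 1: 110 × 1.2 × 2.038×10⁻⁴ = 0.0269016 m
Layer 2: 240 × 1.1 × 1.604×10⁻⁴ = 0.0423456 m
350–1110 m: 0.73 × 1.1452×10⁻⁴ × 760 = 0.063535696 m
Layer 4: 920 × 0.2 × 0.6802×10⁻⁴ = 0.01251568 m
Δh = 0.0269016 + 0.0423456 + 0.063535696 + 0.01251568 = 0.145298576 m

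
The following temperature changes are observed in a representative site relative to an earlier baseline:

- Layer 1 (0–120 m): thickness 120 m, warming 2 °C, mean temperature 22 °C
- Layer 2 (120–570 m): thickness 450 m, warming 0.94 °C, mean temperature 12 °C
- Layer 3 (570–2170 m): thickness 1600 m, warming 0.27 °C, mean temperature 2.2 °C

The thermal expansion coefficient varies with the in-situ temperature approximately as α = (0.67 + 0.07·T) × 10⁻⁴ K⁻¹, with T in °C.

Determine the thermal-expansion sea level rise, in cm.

Layer 1: α = (0.67 + 0.07×22)×10⁻⁴ = 2.21×10⁻⁴ K⁻¹
Layer 2: α = (0.67 + 0.07×12)×10⁻⁴ = 1.51×10⁻⁴ K⁻¹
Layer 3: α = (0.67 + 0.07×2.2)×10⁻⁴ = 0.824×10⁻⁴ K⁻¹
0–120 m: 120 × 2.21×10⁻⁴ × 2 = 0.05304 m
120–570 m: 1.51×10⁻⁴ × 450 × 0.94 = 0.063873 m
Layer 3: 0.27 × 0.824×10⁻⁴ × 1600 = 0.0355968 m
Δh = 0.05304 + 0.063873 + 0.0355968 = 0.1525098 m ≈ 15 cm

15 cm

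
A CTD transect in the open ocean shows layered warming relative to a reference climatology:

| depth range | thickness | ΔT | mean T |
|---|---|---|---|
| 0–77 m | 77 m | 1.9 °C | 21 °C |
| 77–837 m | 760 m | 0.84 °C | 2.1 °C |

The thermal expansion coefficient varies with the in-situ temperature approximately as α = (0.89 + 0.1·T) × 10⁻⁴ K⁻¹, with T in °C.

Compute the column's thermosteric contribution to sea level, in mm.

110 mm of thermosteric rise

Layer 1: α = (0.89 + 0.1×21)×10⁻⁴ = 2.99×10⁻⁴ K⁻¹
Layer 2: α = (0.89 + 0.1×2.1)×10⁻⁴ = 1.1×10⁻⁴ K⁻¹
0–77 m: 2.99×10⁻⁴ × 77 × 1.9 = 0.0437437 m
Layer 2: 0.84 × 1.1×10⁻⁴ × 760 = 0.070224 m
Δh = 0.0437437 + 0.070224 = 0.1139677 m ≈ 110 mm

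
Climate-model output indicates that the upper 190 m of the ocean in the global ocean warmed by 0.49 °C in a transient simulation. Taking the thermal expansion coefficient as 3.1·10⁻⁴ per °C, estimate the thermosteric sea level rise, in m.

Δh ≈ 0.0289 m

Δh = αΔT·H = 3.1×10⁻⁴ × 0.49 × 190 = 0.028861 m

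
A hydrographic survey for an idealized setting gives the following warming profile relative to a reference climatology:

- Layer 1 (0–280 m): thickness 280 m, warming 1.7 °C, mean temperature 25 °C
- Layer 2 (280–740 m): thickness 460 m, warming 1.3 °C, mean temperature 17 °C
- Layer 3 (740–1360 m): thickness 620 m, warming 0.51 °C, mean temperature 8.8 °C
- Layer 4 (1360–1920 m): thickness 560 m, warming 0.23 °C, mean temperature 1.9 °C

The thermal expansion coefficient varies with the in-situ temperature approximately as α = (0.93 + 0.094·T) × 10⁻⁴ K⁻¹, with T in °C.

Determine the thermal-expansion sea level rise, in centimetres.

Δh ≈ 37.7 cm

Layer 1: α = (0.93 + 0.094×25)×10⁻⁴ = 3.28×10⁻⁴ K⁻¹
Layer 2: α = (0.93 + 0.094×17)×10⁻⁴ = 2.528×10⁻⁴ K⁻¹
Layer 3: α = (0.93 + 0.094×8.8)×10⁻⁴ = 1.7572×10⁻⁴ K⁻¹
Layer 4: α = (0.93 + 0.094×1.9)×10⁻⁴ = 1.1086×10⁻⁴ K⁻¹
3.28×10⁻⁴ × 1.7 × 280 = 0.156128 m
Layer 2: 460 × 2.528×10⁻⁴ × 1.3 = 0.1511744 m
Layer 3: 0.51 × 620 × 1.7572×10⁻⁴ = 0.055562664 m
1360–1920 m: 0.23 × 560 × 1.1086×10⁻⁴ = 0.014278768 m
Δh = 0.156128 + 0.1511744 + 0.055562664 + 0.014278768 = 0.377143832 m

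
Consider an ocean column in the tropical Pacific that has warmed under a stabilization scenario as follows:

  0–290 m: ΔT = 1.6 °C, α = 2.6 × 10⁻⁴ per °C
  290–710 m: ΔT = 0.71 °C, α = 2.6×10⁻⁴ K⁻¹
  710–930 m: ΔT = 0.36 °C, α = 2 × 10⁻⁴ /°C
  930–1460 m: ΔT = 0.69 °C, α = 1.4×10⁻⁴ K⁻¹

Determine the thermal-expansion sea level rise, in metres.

0–290 m: 2.6×10⁻⁴ × 290 × 1.6 = 0.12064 m
Layer 2: 2.6×10⁻⁴ × 420 × 0.71 = 0.077532 m
Layer 3: 220 × 0.36 × 2×10⁻⁴ = 0.01584 m
Layer 4: 1.4×10⁻⁴ × 530 × 0.69 = 0.051198 m
Δh = 0.12064 + 0.077532 + 0.01584 + 0.051198 = 0.26521 m

Δh ≈ 0.27 m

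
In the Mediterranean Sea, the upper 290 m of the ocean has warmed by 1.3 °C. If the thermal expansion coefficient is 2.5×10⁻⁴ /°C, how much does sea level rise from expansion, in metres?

0.094 m

Δh = αΔT·H = 2.5×10⁻⁴ × 1.3 × 290 = 0.09425 m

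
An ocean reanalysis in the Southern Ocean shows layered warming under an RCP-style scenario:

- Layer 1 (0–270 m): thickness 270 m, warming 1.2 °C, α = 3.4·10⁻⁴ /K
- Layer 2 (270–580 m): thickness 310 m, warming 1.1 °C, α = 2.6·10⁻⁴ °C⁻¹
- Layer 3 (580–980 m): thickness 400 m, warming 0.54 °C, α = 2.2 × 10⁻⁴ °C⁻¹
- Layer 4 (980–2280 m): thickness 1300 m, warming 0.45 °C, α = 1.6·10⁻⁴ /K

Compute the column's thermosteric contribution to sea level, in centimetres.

270 × 1.2 × 3.4×10⁻⁴ = 0.11016 m
2.6×10⁻⁴ × 310 × 1.1 = 0.08866 m
580–980 m: 0.54 × 2.2×10⁻⁴ × 400 = 0.04752 m
Layer 4: 1.6×10⁻⁴ × 1300 × 0.45 = 0.09360 m
Δh = 0.11016 + 0.08866 + 0.04752 + 0.09360 = 0.33994 m

34.0 cm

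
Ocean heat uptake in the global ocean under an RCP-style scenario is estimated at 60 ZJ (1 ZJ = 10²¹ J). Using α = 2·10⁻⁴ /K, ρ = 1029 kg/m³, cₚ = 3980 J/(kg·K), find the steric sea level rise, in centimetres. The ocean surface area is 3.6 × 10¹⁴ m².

about 0.814 cm

Per unit area: Q = 60×10²¹ / (3.6×10¹⁴) ≈ 1.667×10⁸ J/m²
Δh = αQ/(ρcₚ) = 2×10⁻⁴ × 1.667×10⁸ / (1029 × 3980) ≈ 0.0081408 m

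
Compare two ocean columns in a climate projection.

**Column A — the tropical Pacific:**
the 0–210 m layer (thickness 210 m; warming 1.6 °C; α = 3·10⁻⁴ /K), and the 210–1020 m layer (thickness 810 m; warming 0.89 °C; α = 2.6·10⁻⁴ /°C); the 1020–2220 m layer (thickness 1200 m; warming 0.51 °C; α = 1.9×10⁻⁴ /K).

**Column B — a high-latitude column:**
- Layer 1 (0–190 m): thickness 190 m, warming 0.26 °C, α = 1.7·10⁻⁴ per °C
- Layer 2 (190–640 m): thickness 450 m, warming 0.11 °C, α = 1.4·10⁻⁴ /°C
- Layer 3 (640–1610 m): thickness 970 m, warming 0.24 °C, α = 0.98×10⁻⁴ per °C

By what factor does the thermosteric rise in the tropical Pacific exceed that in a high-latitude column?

A 0–210 m: 1.6 × 3×10⁻⁴ × 210 = 0.10080 m
A Layer 2: 2.6×10⁻⁴ × 0.89 × 810 = 0.187434 m
A 1.9×10⁻⁴ × 1200 × 0.51 = 0.11628 m
A total: 0.404514 m
B 1.7×10⁻⁴ × 190 × 0.26 = 0.008398 m
B Layer 2: 1.4×10⁻⁴ × 450 × 0.11 = 0.00693 m
B 640–1610 m: 0.24 × 0.98×10⁻⁴ × 970 = 0.0228144 m
B total: 0.0381424 m
Ratio: 0.404514 / 0.0381424 ≈ 10.61

≈ 10.6×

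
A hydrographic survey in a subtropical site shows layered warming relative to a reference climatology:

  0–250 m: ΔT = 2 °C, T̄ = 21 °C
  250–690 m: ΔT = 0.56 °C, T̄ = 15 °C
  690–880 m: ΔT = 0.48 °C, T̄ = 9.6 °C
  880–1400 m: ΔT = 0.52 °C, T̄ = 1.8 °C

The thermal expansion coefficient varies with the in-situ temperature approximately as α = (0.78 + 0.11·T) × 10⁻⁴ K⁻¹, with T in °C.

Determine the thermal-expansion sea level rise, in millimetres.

Layer 1: α = (0.78 + 0.11×21)×10⁻⁴ = 3.09×10⁻⁴ K⁻¹
Layer 2: α = (0.78 + 0.11×15)×10⁻⁴ = 2.43×10⁻⁴ K⁻¹
Layer 3: α = (0.78 + 0.11×9.6)×10⁻⁴ = 1.836×10⁻⁴ K⁻¹
Layer 4: α = (0.78 + 0.11×1.8)×10⁻⁴ = 0.978×10⁻⁴ K⁻¹
Layer 1: 3.09×10⁻⁴ × 2 × 250 = 0.15450 m
0.56 × 440 × 2.43×10⁻⁴ = 0.0598752 m
690–880 m: 1.836×10⁻⁴ × 0.48 × 190 = 0.01674432 m
Layer 4: 0.978×10⁻⁴ × 0.52 × 520 = 0.02644512 m
Δh = 0.15450 + 0.0598752 + 0.01674432 + 0.02644512 = 0.25756464 m

258 mm of thermosteric rise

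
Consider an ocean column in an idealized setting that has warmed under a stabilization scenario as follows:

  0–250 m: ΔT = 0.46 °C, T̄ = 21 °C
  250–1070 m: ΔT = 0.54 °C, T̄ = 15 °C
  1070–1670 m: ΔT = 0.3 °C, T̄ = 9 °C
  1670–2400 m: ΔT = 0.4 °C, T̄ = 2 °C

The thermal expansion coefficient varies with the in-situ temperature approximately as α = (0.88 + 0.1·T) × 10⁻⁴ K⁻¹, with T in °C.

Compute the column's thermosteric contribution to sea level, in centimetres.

20.3 cm

Layer 1: α = (0.88 + 0.1×21)×10⁻⁴ = 2.98×10⁻⁴ K⁻¹
Layer 2: α = (0.88 + 0.1×15)×10⁻⁴ = 2.38×10⁻⁴ K⁻¹
Layer 3: α = (0.88 + 0.1×9)×10⁻⁴ = 1.78×10⁻⁴ K⁻¹
Layer 4: α = (0.88 + 0.1×2)×10⁻⁴ = 1.08×10⁻⁴ K⁻¹
0–250 m: 250 × 0.46 × 2.98×10⁻⁴ = 0.03427 m
250–1070 m: 820 × 0.54 × 2.38×10⁻⁴ = 0.1053864 m
600 × 0.3 × 1.78×10⁻⁴ = 0.03204 m
Layer 4: 730 × 1.08×10⁻⁴ × 0.4 = 0.031536 m
Δh = 0.03427 + 0.1053864 + 0.03204 + 0.031536 = 0.2032324 m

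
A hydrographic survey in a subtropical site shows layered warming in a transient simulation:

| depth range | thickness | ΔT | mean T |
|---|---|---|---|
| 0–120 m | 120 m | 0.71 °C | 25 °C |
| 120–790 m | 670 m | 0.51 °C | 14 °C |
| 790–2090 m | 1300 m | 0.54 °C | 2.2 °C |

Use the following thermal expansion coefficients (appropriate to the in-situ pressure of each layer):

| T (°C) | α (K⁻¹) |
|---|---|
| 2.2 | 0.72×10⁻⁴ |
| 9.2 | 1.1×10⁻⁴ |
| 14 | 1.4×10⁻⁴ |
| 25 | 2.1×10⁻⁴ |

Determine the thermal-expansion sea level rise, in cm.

Δh = 11.6 cm

Layer 1 at 25 °C → α = 2.1×10⁻⁴ K⁻¹
Layer 2 at 14 °C → α = 1.4×10⁻⁴ K⁻¹
Layer 3 at 2.2 °C → α = 0.72×10⁻⁴ K⁻¹
Layer 1: 120 × 0.71 × 2.1×10⁻⁴ = 0.017892 m
0.51 × 670 × 1.4×10⁻⁴ = 0.047838 m
Layer 3: 0.72×10⁻⁴ × 0.54 × 1300 = 0.050544 m
Δh = 0.017892 + 0.047838 + 0.050544 = 0.116274 m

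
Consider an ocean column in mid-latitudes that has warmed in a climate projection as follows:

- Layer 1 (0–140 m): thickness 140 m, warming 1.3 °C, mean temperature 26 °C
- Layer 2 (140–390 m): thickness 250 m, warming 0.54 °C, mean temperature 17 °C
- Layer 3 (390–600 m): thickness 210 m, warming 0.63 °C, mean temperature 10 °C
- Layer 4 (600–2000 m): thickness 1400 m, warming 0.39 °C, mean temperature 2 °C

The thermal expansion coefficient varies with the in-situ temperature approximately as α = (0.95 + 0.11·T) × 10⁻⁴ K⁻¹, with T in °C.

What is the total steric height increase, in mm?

Layer 1: α = (0.95 + 0.11×26)×10⁻⁴ = 3.81×10⁻⁴ K⁻¹
Layer 2: α = (0.95 + 0.11×17)×10⁻⁴ = 2.82×10⁻⁴ K⁻¹
Layer 3: α = (0.95 + 0.11×10)×10⁻⁴ = 2.05×10⁻⁴ K⁻¹
Layer 4: α = (0.95 + 0.11×2)×10⁻⁴ = 1.17×10⁻⁴ K⁻¹
0–140 m: 3.81×10⁻⁴ × 140 × 1.3 = 0.069342 m
250 × 2.82×10⁻⁴ × 0.54 = 0.03807 m
390–600 m: 210 × 0.63 × 2.05×10⁻⁴ = 0.0271215 m
600–2000 m: 1.17×10⁻⁴ × 1400 × 0.39 = 0.063882 m
Δh = 0.069342 + 0.03807 + 0.0271215 + 0.063882 = 0.1984155 m ≈ 198 mm

198 mm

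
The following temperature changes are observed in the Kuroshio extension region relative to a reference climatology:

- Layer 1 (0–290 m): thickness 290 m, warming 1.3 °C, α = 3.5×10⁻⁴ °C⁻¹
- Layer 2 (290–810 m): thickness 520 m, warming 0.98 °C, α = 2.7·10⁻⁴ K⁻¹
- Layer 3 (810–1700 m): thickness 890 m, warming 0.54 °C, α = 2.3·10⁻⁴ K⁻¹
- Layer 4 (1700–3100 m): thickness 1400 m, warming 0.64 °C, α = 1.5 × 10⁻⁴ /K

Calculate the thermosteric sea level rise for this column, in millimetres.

1.3 × 290 × 3.5×10⁻⁴ = 0.13195 m
2.7×10⁻⁴ × 520 × 0.98 = 0.137592 m
810–1700 m: 0.54 × 2.3×10⁻⁴ × 890 = 0.110538 m
1400 × 0.64 × 1.5×10⁻⁴ = 0.13440 m
Δh = 0.13195 + 0.137592 + 0.110538 + 0.13440 = 0.51448 m ≈ 510 mm

510 mm of thermosteric rise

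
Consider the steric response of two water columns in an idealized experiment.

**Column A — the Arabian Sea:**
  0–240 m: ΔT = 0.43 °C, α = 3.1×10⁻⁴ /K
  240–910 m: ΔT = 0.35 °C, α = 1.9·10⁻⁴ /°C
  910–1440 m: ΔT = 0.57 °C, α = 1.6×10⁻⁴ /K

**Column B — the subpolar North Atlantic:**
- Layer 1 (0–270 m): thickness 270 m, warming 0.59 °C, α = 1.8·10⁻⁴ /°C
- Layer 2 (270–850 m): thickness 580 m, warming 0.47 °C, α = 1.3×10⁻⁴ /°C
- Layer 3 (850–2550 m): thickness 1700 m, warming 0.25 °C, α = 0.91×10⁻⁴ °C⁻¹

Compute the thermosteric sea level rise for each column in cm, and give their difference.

A: 12 cm; B: 10 cm; difference 2.2 cm

A Layer 1: 3.1×10⁻⁴ × 0.43 × 240 = 0.031992 m
A Layer 2: 1.9×10⁻⁴ × 670 × 0.35 = 0.044555 m
A Layer 3: 1.6×10⁻⁴ × 530 × 0.57 = 0.048336 m
A total: 0.124883 m
B 1.8×10⁻⁴ × 270 × 0.59 = 0.028674 m
B 270–850 m: 0.47 × 1.3×10⁻⁴ × 580 = 0.035438 m
B 0.91×10⁻⁴ × 0.25 × 1700 = 0.038675 m
B total: 0.102787 m
Difference: 0.124883 − 0.102787 = 0.022096 m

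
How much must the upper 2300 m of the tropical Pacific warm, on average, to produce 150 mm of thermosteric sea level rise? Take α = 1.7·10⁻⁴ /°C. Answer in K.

ΔT = Δh/(αH) = 0.15 / (1.7×10⁻⁴ × 2300) ≈ 0.3836 K

ΔT ≈ 0.38 K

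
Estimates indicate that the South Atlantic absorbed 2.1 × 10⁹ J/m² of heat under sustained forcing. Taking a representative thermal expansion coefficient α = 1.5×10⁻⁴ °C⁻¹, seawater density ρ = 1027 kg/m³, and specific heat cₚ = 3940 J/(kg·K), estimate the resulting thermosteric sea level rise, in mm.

Δh = αQ/(ρcₚ) = 1.5×10⁻⁴ × 2.1×10⁹ / (1027 × 3940) ≈ 0.077847 m

78 mm of thermosteric rise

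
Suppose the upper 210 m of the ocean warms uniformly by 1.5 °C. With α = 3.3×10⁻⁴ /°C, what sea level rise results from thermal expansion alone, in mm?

Δh = αΔT·H = 3.3×10⁻⁴ × 1.5 × 210 = 0.10395 m

104 mm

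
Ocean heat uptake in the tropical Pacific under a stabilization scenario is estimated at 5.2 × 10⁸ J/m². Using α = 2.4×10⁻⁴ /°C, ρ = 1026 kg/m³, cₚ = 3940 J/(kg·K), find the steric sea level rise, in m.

about 0.0309 m

Δh = αQ/(ρcₚ) = 2.4×10⁻⁴ × 5.2×10⁸ / (1026 × 3940) ≈ 0.030872 m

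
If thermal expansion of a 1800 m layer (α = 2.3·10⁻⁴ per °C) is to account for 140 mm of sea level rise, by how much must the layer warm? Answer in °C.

about 0.34 °C

ΔT = Δh/(αH) = 0.14 / (2.3×10⁻⁴ × 1800) ≈ 0.3382 °C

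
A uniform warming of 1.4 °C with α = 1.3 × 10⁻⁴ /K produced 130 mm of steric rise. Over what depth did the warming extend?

about 710 m

H = Δh/(αΔT) = 0.13 / (1.3×10⁻⁴ × 1.4) ≈ 714.3 m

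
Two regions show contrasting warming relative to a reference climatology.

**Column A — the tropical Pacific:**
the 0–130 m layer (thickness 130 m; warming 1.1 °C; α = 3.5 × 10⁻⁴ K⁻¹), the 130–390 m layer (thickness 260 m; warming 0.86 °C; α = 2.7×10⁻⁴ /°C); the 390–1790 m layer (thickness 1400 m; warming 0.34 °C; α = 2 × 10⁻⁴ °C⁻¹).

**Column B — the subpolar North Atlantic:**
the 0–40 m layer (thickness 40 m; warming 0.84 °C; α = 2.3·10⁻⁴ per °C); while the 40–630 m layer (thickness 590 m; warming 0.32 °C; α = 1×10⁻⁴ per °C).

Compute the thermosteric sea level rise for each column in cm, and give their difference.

A: 21 cm; B: 2.7 cm; difference 18 cm

A 0–130 m: 130 × 1.1 × 3.5×10⁻⁴ = 0.05005 m
A 130–390 m: 260 × 2.7×10⁻⁴ × 0.86 = 0.060372 m
A 2×10⁻⁴ × 0.34 × 1400 = 0.09520 m
A total: 0.205622 m
B 2.3×10⁻⁴ × 40 × 0.84 = 0.007728 m
B 40–630 m: 1×10⁻⁴ × 0.32 × 590 = 0.01888 m
B total: 0.026608 m
Difference: 0.205622 − 0.026608 = 0.179014 m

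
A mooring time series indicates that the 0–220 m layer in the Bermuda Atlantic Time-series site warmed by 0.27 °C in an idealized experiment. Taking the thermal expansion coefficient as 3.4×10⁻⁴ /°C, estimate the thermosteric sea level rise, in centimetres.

Δh = αΔT·H = 3.4×10⁻⁴ × 0.27 × 220 = 0.020196 m

Δh = 2.02 cm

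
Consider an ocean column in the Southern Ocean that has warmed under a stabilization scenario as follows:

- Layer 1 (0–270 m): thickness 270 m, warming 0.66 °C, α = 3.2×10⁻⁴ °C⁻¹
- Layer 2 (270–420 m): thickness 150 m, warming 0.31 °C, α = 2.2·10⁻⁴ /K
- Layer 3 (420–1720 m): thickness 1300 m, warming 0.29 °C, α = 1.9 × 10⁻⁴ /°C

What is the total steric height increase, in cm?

Layer 1: 0.66 × 270 × 3.2×10⁻⁴ = 0.057024 m
2.2×10⁻⁴ × 150 × 0.31 = 0.01023 m
420–1720 m: 1300 × 1.9×10⁻⁴ × 0.29 = 0.07163 m
Δh = 0.057024 + 0.01023 + 0.07163 = 0.138884 m

Δh ≈ 14 cm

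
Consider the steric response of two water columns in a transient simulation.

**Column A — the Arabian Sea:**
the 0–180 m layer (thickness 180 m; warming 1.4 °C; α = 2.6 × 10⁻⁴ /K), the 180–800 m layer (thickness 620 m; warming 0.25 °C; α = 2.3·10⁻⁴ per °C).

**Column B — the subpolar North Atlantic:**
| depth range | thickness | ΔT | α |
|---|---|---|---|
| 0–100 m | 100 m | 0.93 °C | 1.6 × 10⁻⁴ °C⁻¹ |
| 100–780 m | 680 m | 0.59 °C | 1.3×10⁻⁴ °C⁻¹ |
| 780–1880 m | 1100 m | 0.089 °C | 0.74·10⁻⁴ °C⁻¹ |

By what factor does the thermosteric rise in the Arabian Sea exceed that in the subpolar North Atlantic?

A 1.4 × 2.6×10⁻⁴ × 180 = 0.06552 m
A Layer 2: 620 × 2.3×10⁻⁴ × 0.25 = 0.03565 m
A total: 0.10117 m
B 100 × 1.6×10⁻⁴ × 0.93 = 0.01488 m
B 100–780 m: 1.3×10⁻⁴ × 680 × 0.59 = 0.052156 m
B 0.74×10⁻⁴ × 0.089 × 1100 = 0.0072446 m
B total: 0.0742806 m
Ratio: 0.10117 / 0.0742806 ≈ 1.362

1.36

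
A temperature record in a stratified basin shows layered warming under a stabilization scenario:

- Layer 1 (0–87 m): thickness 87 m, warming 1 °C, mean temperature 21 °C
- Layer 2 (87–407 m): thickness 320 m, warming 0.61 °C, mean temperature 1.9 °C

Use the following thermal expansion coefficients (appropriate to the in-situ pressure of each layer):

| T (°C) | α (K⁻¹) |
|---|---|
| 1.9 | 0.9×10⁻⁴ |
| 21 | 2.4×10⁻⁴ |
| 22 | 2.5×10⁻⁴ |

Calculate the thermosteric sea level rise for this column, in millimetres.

Δh ≈ 38 mm

Layer 1 at 21 °C → α = 2.4×10⁻⁴ K⁻¹
Layer 2 at 1.9 °C → α = 0.9×10⁻⁴ K⁻¹
1 × 2.4×10⁻⁴ × 87 = 0.02088 m
87–407 m: 0.9×10⁻⁴ × 0.61 × 320 = 0.017568 m
Δh = 0.02088 + 0.017568 = 0.038448 m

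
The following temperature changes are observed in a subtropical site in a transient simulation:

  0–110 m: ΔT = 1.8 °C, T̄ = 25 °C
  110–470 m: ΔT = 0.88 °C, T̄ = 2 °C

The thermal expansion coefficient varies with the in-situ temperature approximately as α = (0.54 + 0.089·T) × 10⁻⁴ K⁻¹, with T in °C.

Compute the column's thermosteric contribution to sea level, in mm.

Δh = 77 mm

Layer 1: α = (0.54 + 0.089×25)×10⁻⁴ = 2.765×10⁻⁴ K⁻¹
Layer 2: α = (0.54 + 0.089×2)×10⁻⁴ = 0.718×10⁻⁴ K⁻¹
Layer 1: 2.765×10⁻⁴ × 110 × 1.8 = 0.054747 m
0.718×10⁻⁴ × 360 × 0.88 = 0.02274624 m
Δh = 0.054747 + 0.02274624 = 0.07749324 m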